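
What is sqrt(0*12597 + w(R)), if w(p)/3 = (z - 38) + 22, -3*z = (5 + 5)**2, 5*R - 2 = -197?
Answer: 2*I*sqrt(37) ≈ 12.166*I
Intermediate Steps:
R = -39 (R = 2/5 + (1/5)*(-197) = 2/5 - 197/5 = -39)
z = -100/3 (z = -(5 + 5)**2/3 = -1/3*10**2 = -1/3*100 = -100/3 ≈ -33.333)
w(p) = -148 (w(p) = 3*((-100/3 - 38) + 22) = 3*(-214/3 + 22) = 3*(-148/3) = -148)
sqrt(0*12597 + w(R)) = sqrt(0*12597 - 148) = sqrt(0 - 148) = sqrt(-148) = 2*I*sqrt(37)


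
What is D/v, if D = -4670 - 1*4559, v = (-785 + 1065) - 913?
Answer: 9229/633 ≈ 14.580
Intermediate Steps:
v = -633 (v = 280 - 913 = -633)
D = -9229 (D = -4670 - 4559 = -9229)
D/v = -9229/(-633) = -9229*(-1/633) = 9229/633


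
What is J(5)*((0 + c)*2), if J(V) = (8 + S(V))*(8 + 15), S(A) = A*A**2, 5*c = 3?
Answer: 18354/5 ≈ 3670.8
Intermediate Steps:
c = 3/5 (c = (1/5)*3 = 3/5 ≈ 0.60000)
S(A) = A**3
J(V) = 184 + 23*V**3 (J(V) = (8 + V**3)*(8 + 15) = (8 + V**3)*23 = 184 + 23*V**3)
J(5)*((0 + c)*2) = (184 + 23*5**3)*((0 + 3/5)*2) = (184 + 23*125)*((3/5)*2) = (184 + 2875)*(6/5) = 3059*(6/5) = 18354/5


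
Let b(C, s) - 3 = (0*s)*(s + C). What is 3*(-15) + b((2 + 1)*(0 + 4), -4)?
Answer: -42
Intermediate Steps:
b(C, s) = 3 (b(C, s) = 3 + (0*s)*(s + C) = 3 + 0*(C + s) = 3 + 0 = 3)
3*(-15) + b((2 + 1)*(0 + 4), -4) = 3*(-15) + 3 = -45 + 3 = -42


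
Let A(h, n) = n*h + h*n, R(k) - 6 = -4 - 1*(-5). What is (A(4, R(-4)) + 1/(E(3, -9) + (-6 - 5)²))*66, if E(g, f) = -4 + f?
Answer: 66539/18 ≈ 3696.6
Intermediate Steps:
R(k) = 7 (R(k) = 6 + (-4 - 1*(-5)) = 6 + (-4 + 5) = 6 + 1 = 7)
A(h, n) = 2*h*n (A(h, n) = h*n + h*n = 2*h*n)
(A(4, R(-4)) + 1/(E(3, -9) + (-6 - 5)²))*66 = (2*4*7 + 1/((-4 - 9) + (-6 - 5)²))*66 = (56 + 1/(-13 + (-11)²))*66 = (56 + 1/(-13 + 121))*66 = (56 + 1/108)*66 = (6049/108)*66 = 66539/18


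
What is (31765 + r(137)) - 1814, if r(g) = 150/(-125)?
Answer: 149749/5 ≈ 29950.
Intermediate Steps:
r(g) = -6/5 (r(g) = 150*(-1/125) = -6/5)
(31765 + r(137)) - 1814 = (31765 - 6/5) - 1814 = 158819/5 - 1814 = 149749/5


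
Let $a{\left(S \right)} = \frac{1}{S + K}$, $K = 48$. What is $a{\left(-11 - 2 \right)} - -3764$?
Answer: $\frac{131741}{35} \approx 3764.0$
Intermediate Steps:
$a{\left(S \right)} = \frac{1}{48 + S}$ ($a{\left(S \right)} = \frac{1}{S + 48} = \frac{1}{48 + S}$)
$a{\left(-11 - 2 \right)} - -3764 = \frac{1}{48 - 13} - -3764 = \frac{1}{48 - 13} + 3764 = \frac{1}{35} + 3764 = \frac{131741}{35}$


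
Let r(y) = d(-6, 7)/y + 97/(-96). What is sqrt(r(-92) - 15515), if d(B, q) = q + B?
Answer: 25*I*sqrt(7564470)/552 ≈ 124.56*I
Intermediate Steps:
d(B, q) = B + q
r(y) = -97/96 + 1/y (r(y) = (-6 + 7)/y + 97/(-96) = 1/y + 97*(-1/96) = 1/y - 97/96 = -97/96 + 1/y)
sqrt(r(-92) - 15515) = sqrt((-97/96 + 1/(-92)) - 15515) = sqrt((-97/96 - 1/92) - 15515) = sqrt(-2255/2208 - 15515) = sqrt(-34259375/2208) = 25*I*sqrt(7564470)/552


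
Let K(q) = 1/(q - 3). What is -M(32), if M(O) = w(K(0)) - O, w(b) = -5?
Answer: 37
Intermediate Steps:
K(q) = 1/(-3 + q)
M(O) = -5 - O
-M(32) = -(-5 - 1*32) = -(-5 - 32) = -1*(-37) = 37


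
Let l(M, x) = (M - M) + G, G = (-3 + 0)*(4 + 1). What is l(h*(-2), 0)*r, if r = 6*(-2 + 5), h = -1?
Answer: -270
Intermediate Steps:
G = -15 (G = -3*5 = -15)
l(M, x) = -15 (l(M, x) = (M - M) - 15 = 0 - 15 = -15)
r = 18 (r = 6*3 = 18)
l(h*(-2), 0)*r = -15*18 = -270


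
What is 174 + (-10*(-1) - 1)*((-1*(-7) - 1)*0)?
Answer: 174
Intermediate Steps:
174 + (-10*(-1) - 1)*((-1*(-7) - 1)*0) = 174 + (10 - 1)*((7 - 1)*0) = 174 + 9*(6*0) = 174 + 9*0 = 174 + 0 = 174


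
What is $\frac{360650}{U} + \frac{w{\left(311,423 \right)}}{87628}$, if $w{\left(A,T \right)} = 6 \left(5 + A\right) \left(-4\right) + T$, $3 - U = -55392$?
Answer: $\frac{6241270921}{970830612} \approx 6.4288$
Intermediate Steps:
$U = 55395$ ($U = 3 - -55392 = 3 + 55392 = 55395$)
$w{\left(A,T \right)} = -120 + T - 24 A$ ($w{\left(A,T \right)} = \left(30 + 6 A\right) \left(-4\right) + T = \left(-120 - 24 A\right) + T = -120 + T - 24 A$)
$\frac{360650}{U} + \frac{w{\left(311,423 \right)}}{87628} = \frac{360650}{55395} + \frac{-120 + 423 - 7464}{87628} = 360650 \cdot \frac{1}{55395} + \left(-120 + 423 - 7464\right) \frac{1}{87628} = \frac{72130}{11079} - \frac{7161}{87628} = \frac{6241270921}{970830612}$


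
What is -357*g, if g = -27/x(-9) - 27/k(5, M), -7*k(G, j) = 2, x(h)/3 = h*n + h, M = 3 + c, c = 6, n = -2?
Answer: -66759/2 ≈ -33380.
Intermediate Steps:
M = 9 (M = 3 + 6 = 9)
x(h) = -3*h (x(h) = 3*(h*(-2) + h) = 3*(-2*h + h) = 3*(-h) = -3*h)
k(G, j) = -2/7 (k(G, j) = -⅐*2 = -2/7)
g = 187/2 (g = -27/((-3*(-9))) - 27/(-2/7) = -27/27 - 27*(-7/2) = -27*1/27 + 189/2 = -1 + 189/2 = 187/2 ≈ 93.500)
-357*g = -357*187/2 = -66759/2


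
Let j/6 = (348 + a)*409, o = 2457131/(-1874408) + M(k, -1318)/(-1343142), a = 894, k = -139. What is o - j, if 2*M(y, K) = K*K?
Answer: -3836652774356911673/1258798054968 ≈ -3.0479e+6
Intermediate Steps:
M(y, K) = K²/2 (M(y, K) = (K*K)/2 = K²/2)
o = -2464157703449/1258798054968 (o = 2457131/(-1874408) + ((½)*(-1318)²)/(-1343142) = 2457131*(-1/1874408) + ((½)*1737124)*(-1/1343142) = -2457131/1874408 + 868562*(-1/1343142) = -2457131/1874408 - 434281/671571 = -2464157703449/1258798054968 ≈ -1.9575)
j = 3047868 (j = 6*((348 + 894)*409) = 6*(1242*409) = 6*507978 = 3047868)
o - j = -2464157703449/1258798054968 - 1*3047868 = -2464157703449/1258798054968 - 3047868 = -3836652774356911673/1258798054968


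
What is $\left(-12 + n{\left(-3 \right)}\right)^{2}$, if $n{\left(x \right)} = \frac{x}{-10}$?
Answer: $\frac{13689}{100} \approx 136.89$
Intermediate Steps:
$n{\left(x \right)} = - \frac{x}{10}$ ($n{\left(x \right)} = x \left(- \frac{1}{10}\right) = - \frac{x}{10}$)
$\left(-12 + n{\left(-3 \right)}\right)^{2} = \left(-12 - - \frac{3}{10}\right)^{2} = \left(-12 + \frac{3}{10}\right)^{2} = \left(- \frac{117}{10}\right)^{2} = \frac{13689}{100}$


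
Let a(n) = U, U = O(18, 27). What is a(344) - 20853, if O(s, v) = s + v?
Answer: -20808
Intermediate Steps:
U = 45 (U = 18 + 27 = 45)
a(n) = 45
a(344) - 20853 = 45 - 20853 = -20808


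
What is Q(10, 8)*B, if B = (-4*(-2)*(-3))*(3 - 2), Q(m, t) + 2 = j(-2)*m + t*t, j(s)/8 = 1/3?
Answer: -2128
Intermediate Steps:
j(s) = 8/3
Q(m, t) = -2 + t² + 8*m/3 (Q(m, t) = -2 + (8*m/3 + t*t) = -2 + (8*m/3 + t²) = -2 + (t² + 8*m/3) = -2 + t² + 8*m/3)
B = -24 (B = (8*(-3))*1 = -24*1 = -24)
Q(10, 8)*B = (-2 + 8² + (8/3)*10)*(-24) = (-2 + 64 + 80/3)*(-24) = (266/3)*(-24) = -2128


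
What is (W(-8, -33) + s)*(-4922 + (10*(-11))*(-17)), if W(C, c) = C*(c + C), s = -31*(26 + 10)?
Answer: 2404976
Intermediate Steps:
s = -1116 (s = -31*36 = -1116)
W(C, c) = C*(C + c)
(W(-8, -33) + s)*(-4922 + (10*(-11))*(-17)) = (-8*(-8 - 33) - 1116)*(-4922 + (10*(-11))*(-17)) = (-8*(-41) - 1116)*(-4922 - 110*(-17)) = (328 - 1116)*(-4922 + 1870) = -788*(-3052) = 2404976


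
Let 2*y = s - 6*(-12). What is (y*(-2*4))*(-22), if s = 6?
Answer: 6864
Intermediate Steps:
y = 39 (y = (6 - 6*(-12))/2 = (6 - 1*(-72))/2 = (6 + 72)/2 = (½)*78 = 39)
(y*(-2*4))*(-22) = (39*(-2*4))*(-22) = (39*(-8))*(-22) = -312*(-22) = 6864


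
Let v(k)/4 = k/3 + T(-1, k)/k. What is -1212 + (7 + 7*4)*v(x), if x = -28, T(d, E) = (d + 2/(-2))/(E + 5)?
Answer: -173818/69 ≈ -2519.1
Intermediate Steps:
T(d, E) = (-1 + d)/(5 + E) (T(d, E) = (d + 2*(-½))/(5 + E) = (d - 1)/(5 + E) = (-1 + d)/(5 + E))
v(k) = 4*k/3 - 8/(k*(5 + k)) (v(k) = 4*(k/3 + ((-1 - 1)/(5 + k))/k) = 4*(k*(⅓) + (-2/(5 + k))/k) = 4*(k/3 + (-2/(5 + k))/k) = 4*(k/3 - 2/(k*(5 + k))) = 4*k/3 - 8/(k*(5 + k)))
-1212 + (7 + 7*4)*v(x) = -1212 + (7 + 7*4)*((4/3)*(-6 + (-28)²*(5 - 28))/(-28*(5 - 28))) = -1212 + (7 + 28)*((4/3)*(-1/28)*(-6 + 784*(-23))/(-23)) = -1212 + 35*((4/3)*(-1/28)*(-1/23)*(-6 - 18032)) = -1212 + 35*((4/3)*(-1/28)*(-1/23)*(-18038)) = -1212 + 35*(-18038/483) = -1212 - 90190/69 = -173818/69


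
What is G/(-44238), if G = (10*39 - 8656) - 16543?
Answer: 24809/44238 ≈ 0.56081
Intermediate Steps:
G = -24809 (G = (390 - 8656) - 16543 = -8266 - 16543 = -24809)
G/(-44238) = -24809/(-44238) = -24809*(-1/44238) = 24809/44238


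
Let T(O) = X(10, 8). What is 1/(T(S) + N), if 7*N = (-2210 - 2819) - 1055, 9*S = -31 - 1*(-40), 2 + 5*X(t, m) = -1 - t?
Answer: -35/30511 ≈ -0.0011471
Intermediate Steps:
X(t, m) = -3/5 - t/5 (X(t, m) = -2/5 + (-1 - t)/5 = -2/5 + (-1/5 - t/5) = -3/5 - t/5)
S = 1 (S = (-31 - 1*(-40))/9 = (-31 + 40)/9 = (1/9)*9 = 1)
T(O) = -13/5 (T(O) = -3/5 - 1/5*10 = -3/5 - 2 = -13/5)
N = -6084/7 (N = ((-2210 - 2819) - 1055)/7 = (-5029 - 1055)/7 = (1/7)*(-6084) = -6084/7 ≈ -869.14)
1/(T(S) + N) = 1/(-13/5 - 6084/7) = 1/(-30511/35) = -35/30511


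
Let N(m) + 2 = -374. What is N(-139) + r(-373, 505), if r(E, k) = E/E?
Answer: -375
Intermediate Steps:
r(E, k) = 1
N(m) = -376 (N(m) = -2 - 374 = -376)
N(-139) + r(-373, 505) = -376 + 1 = -375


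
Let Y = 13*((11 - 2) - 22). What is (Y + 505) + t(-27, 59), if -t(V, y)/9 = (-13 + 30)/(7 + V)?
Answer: 6873/20 ≈ 343.65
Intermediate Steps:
t(V, y) = -153/(7 + V) (t(V, y) = -9*(-13 + 30)/(7 + V) = -153/(7 + V))
Y = -169 (Y = 13*(9 - 22) = 13*(-13) = -169)
(Y + 505) + t(-27, 59) = (-169 + 505) - 153/(7 - 27) = 336 - 153/(-20) = 336 - 153*(-1/20) = 336 + 153/20 = 6873/20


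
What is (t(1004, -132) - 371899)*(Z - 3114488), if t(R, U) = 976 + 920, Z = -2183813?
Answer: 1960387264903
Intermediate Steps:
t(R, U) = 1896
(t(1004, -132) - 371899)*(Z - 3114488) = (1896 - 371899)*(-2183813 - 3114488) = -370003*(-5298301) = 1960387264903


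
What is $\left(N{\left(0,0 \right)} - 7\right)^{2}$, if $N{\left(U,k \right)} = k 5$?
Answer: $49$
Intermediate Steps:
$N{\left(U,k \right)} = 5 k$
$\left(N{\left(0,0 \right)} - 7\right)^{2} = \left(5 \cdot 0 - 7\right)^{2} = \left(0 - 7\right)^{2} = \left(-7\right)^{2} = 49$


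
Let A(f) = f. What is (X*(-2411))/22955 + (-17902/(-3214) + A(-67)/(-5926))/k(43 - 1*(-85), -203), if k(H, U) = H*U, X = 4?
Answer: -2387606311339797/5680163392503040 ≈ -0.42034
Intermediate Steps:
(X*(-2411))/22955 + (-17902/(-3214) + A(-67)/(-5926))/k(43 - 1*(-85), -203) = (4*(-2411))/22955 + (-17902/(-3214) - 67/(-5926))/(((43 - 1*(-85))*(-203))) = -9644*1/22955 + (-17902*(-1/3214) - 67*(-1/5926))/(((43 + 85)*(-203))) = -9644/22955 + (8951/1607 + 67/5926)/((128*(-203))) = -9644/22955 + (53151295/9523082)/(-25984) = -9644/22955 + (53151295/9523082)*(-1/25984) = -9644/22955 - 53151295/247447762688 = -2387606311339797/5680163392503040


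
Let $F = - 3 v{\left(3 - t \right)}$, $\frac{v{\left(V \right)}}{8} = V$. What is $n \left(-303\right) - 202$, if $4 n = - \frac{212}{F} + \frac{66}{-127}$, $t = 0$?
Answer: $- \frac{1175539}{3048} \approx -385.68$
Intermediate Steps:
$v{\left(V \right)} = 8 V$
$F = -72$ ($F = - 3 \cdot 8 \left(3 - 0\right) = - 3 \cdot 8 \left(3 + 0\right) = - 3 \cdot 8 \cdot 3 = \left(-3\right) 24 = -72$)
$n = \frac{5543}{9144}$ ($n = \frac{- \frac{212}{-72} + \frac{66}{-127}}{4} = \frac{\left(-212\right) \left(- \frac{1}{72}\right) + 66 \left(- \frac{1}{127}\right)}{4} = \frac{\frac{53}{18} - \frac{66}{127}}{4} = \frac{1}{4} \cdot \frac{5543}{2286} = \frac{5543}{9144} \approx 0.60619$)
$n \left(-303\right) - 202 = \frac{5543}{9144} \left(-303\right) - 202 = - \frac{559843}{3048} - 202 = - \frac{1175539}{3048}$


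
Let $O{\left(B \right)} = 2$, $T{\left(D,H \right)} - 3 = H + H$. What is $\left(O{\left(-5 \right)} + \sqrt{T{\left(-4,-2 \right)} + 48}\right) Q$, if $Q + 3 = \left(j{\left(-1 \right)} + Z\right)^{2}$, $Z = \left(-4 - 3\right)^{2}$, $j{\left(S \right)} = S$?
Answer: $4602 + 2301 \sqrt{47} \approx 20377.0$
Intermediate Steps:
$T{\left(D,H \right)} = 3 + 2 H$ ($T{\left(D,H \right)} = 3 + \left(H + H\right) = 3 + 2 H$)
$Z = 49$ ($Z = \left(-7\right)^{2} = 49$)
$Q = 2301$ ($Q = -3 + \left(-1 + 49\right)^{2} = -3 + 48^{2} = -3 + 2304 = 2301$)
$\left(O{\left(-5 \right)} + \sqrt{T{\left(-4,-2 \right)} + 48}\right) Q = \left(2 + \sqrt{\left(3 + 2 \left(-2\right)\right) + 48}\right) 2301 = \left(2 + \sqrt{\left(3 - 4\right) + 48}\right) 2301 = \left(2 + \sqrt{-1 + 48}\right) 2301 = \left(2 + \sqrt{47}\right) 2301 = 4602 + 2301 \sqrt{47}$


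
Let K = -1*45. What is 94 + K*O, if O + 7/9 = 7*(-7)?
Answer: 2334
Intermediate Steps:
O = -448/9 (O = -7/9 + 7*(-7) = -7/9 - 49 = -448/9 ≈ -49.778)
K = -45
94 + K*O = 94 - 45*(-448/9) = 94 + 2240 = 2334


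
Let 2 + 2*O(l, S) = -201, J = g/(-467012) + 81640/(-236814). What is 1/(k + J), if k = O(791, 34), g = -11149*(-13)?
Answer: -4253653068/434532323725 ≈ -0.0097890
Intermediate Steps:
g = 144937
J = -2786537323/4253653068 (J = 144937/(-467012) + 81640/(-236814) = 144937*(-1/467012) + 81640*(-1/236814) = -11149/35924 - 40820/118407 = -2786537323/4253653068 ≈ -0.65509)
O(l, S) = -203/2 (O(l, S) = -1 + (1/2)*(-201) = -1 - 201/2 = -203/2)
k = -203/2 ≈ -101.50
1/(k + J) = 1/(-203/2 - 2786537323/4253653068) = 1/(-434532323725/4253653068) = -4253653068/434532323725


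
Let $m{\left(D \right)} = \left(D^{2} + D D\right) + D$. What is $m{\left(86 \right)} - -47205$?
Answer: $62083$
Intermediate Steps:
$m{\left(D \right)} = D + 2 D^{2}$ ($m{\left(D \right)} = \left(D^{2} + D^{2}\right) + D = 2 D^{2} + D = D + 2 D^{2}$)
$m{\left(86 \right)} - -47205 = 86 \left(1 + 2 \cdot 86\right) - -47205 = 86 \left(1 + 172\right) + 47205 = 86 \cdot 173 + 47205 = 14878 + 47205 = 62083$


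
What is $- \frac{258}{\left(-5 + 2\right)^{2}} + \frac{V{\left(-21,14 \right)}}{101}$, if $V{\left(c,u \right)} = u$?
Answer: $- \frac{8644}{303} \approx -28.528$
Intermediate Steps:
$- \frac{258}{\left(-5 + 2\right)^{2}} + \frac{V{\left(-21,14 \right)}}{101} = - \frac{258}{\left(-5 + 2\right)^{2}} + \frac{14}{101} = - \frac{258}{\left(-3\right)^{2}} + 14 \cdot \frac{1}{101} = - \frac{258}{9} + \frac{14}{101} = \left(-258\right) \frac{1}{9} + \frac{14}{101} = - \frac{86}{3} + \frac{14}{101} = - \frac{8644}{303}$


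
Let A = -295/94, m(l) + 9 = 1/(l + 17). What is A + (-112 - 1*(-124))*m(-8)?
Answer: -30965/282 ≈ -109.80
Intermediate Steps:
m(l) = -9 + 1/(17 + l) (m(l) = -9 + 1/(l + 17) = -9 + 1/(17 + l))
A = -295/94 (A = -295*1/94 = -295/94 ≈ -3.1383)
A + (-112 - 1*(-124))*m(-8) = -295/94 + (-112 - 1*(-124))*((-152 - 9*(-8))/(17 - 8)) = -295/94 + (-112 + 124)*((-152 + 72)/9) = -295/94 + 12*((⅑)*(-80)) = -295/94 + 12*(-80/9) = -295/94 - 320/3 = -30965/282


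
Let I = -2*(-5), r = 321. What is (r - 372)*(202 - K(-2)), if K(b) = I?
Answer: -9792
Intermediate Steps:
I = 10
K(b) = 10
(r - 372)*(202 - K(-2)) = (321 - 372)*(202 - 1*10) = -51*(202 - 10) = -51*192 = -9792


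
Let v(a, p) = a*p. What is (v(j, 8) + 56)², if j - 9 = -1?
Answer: 14400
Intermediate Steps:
j = 8 (j = 9 - 1 = 8)
(v(j, 8) + 56)² = (8*8 + 56)² = (64 + 56)² = 120² = 14400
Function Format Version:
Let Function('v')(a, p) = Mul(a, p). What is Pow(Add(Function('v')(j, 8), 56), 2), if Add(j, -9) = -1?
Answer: 14400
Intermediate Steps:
j = 8 (j = Add(9, -1) = 8)
Pow(Add(Function('v')(j, 8), 56), 2) = Pow(Add(Mul(8, 8), 56), 2) = Pow(Add(64, 56), 2) = Pow(120, 2) = 14400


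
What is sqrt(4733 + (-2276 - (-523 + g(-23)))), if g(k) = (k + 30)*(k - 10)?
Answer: 13*sqrt(19) ≈ 56.666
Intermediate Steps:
g(k) = (-10 + k)*(30 + k) (g(k) = (30 + k)*(-10 + k) = (-10 + k)*(30 + k))
sqrt(4733 + (-2276 - (-523 + g(-23)))) = sqrt(4733 + (-2276 - (-523 + (-300 + (-23)**2 + 20*(-23))))) = sqrt(4733 + (-2276 - (-523 + (-300 + 529 - 460)))) = sqrt(4733 + (-2276 - (-523 - 231))) = sqrt(4733 + (-2276 - 1*(-754))) = sqrt(4733 + (-2276 + 754)) = sqrt(4733 - 1522) = sqrt(3211) = 13*sqrt(19)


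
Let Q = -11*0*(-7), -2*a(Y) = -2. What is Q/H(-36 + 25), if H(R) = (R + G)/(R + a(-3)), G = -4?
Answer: 0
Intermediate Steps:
a(Y) = 1 (a(Y) = -½*(-2) = 1)
H(R) = (-4 + R)/(1 + R) (H(R) = (R - 4)/(R + 1) = (-4 + R)/(1 + R))
Q = 0 (Q = 0*(-7) = 0)
Q/H(-36 + 25) = 0/(((-4 + (-36 + 25))/(1 + (-36 + 25)))) = 0/(((-4 - 11)/(1 - 11))) = 0/((-15/(-10))) = 0/((-⅒*(-15))) = 0/(3/2) = 0*(⅔) = 0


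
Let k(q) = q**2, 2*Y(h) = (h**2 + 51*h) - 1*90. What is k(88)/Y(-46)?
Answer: -242/5 ≈ -48.400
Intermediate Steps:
Y(h) = -45 + h**2/2 + 51*h/2 (Y(h) = ((h**2 + 51*h) - 1*90)/2 = ((h**2 + 51*h) - 90)/2 = (-90 + h**2 + 51*h)/2 = -45 + h**2/2 + 51*h/2)
k(88)/Y(-46) = 88**2/(-45 + (1/2)*(-46)**2 + (51/2)*(-46)) = 7744/(-45 + (1/2)*2116 - 1173) = 7744/(-45 + 1058 - 1173) = 7744/(-160) = 7744*(-1/160) = -242/5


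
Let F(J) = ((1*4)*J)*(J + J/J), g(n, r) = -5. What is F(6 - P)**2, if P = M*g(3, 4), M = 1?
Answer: 278784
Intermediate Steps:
P = -5 (P = 1*(-5) = -5)
F(J) = 4*J*(1 + J) (F(J) = (4*J)*(J + 1) = (4*J)*(1 + J) = 4*J*(1 + J))
F(6 - P)**2 = (4*(6 - 1*(-5))*(1 + (6 - 1*(-5))))**2 = (4*(6 + 5)*(1 + (6 + 5)))**2 = (4*11*(1 + 11))**2 = (4*11*12)**2 = 528**2 = 278784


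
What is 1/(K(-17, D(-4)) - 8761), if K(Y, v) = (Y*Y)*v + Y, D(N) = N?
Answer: -1/9934 ≈ -0.00010066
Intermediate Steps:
K(Y, v) = Y + v*Y**2 (K(Y, v) = Y**2*v + Y = v*Y**2 + Y = Y + v*Y**2)
1/(K(-17, D(-4)) - 8761) = 1/(-17*(1 - 17*(-4)) - 8761) = 1/(-17*(1 + 68) - 8761) = 1/(-17*69 - 8761) = 1/(-1173 - 8761) = 1/(-9934) = -1/9934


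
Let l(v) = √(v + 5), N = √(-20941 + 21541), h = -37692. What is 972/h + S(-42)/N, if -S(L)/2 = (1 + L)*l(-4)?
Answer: -9/349 + 41*√6/30 ≈ 3.3218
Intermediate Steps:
N = 10*√6 (N = √600 = 10*√6 ≈ 24.495)
l(v) = √(5 + v)
S(L) = -2 - 2*L (S(L) = -2*(1 + L)*√(5 - 4) = -2*(1 + L)*√1 = -2*(1 + L) = -2 - 2*L)
972/h + S(-42)/N = 972/(-37692) + (-2 - 2*(-42))/((10*√6)) = 972*(-1/37692) + (-2 + 84)*(√6/60) = -9/349 + 82*(√6/60) = -9/349 + 41*√6/30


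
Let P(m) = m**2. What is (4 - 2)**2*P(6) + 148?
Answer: 292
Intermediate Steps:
(4 - 2)**2*P(6) + 148 = (4 - 2)**2*6**2 + 148 = 2**2*36 + 148 = 4*36 + 148 = 144 + 148 = 292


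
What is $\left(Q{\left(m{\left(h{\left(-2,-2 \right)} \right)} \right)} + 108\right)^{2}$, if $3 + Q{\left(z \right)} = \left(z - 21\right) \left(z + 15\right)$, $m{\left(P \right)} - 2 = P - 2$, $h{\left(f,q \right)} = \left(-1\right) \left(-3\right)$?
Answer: $47961$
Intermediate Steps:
$h{\left(f,q \right)} = 3$
$m{\left(P \right)} = P$ ($m{\left(P \right)} = 2 + \left(P - 2\right) = 2 + \left(-2 + P\right) = P$)
$Q{\left(z \right)} = -3 + \left(-21 + z\right) \left(15 + z\right)$ ($Q{\left(z \right)} = -3 + \left(z - 21\right) \left(z + 15\right) = -3 + \left(-21 + z\right) \left(15 + z\right)$)
$\left(Q{\left(m{\left(h{\left(-2,-2 \right)} \right)} \right)} + 108\right)^{2} = \left(\left(-318 + 3^{2} - 18\right) + 108\right)^{2} = \left(\left(-318 + 9 - 18\right) + 108\right)^{2} = \left(-327 + 108\right)^{2} = \left(-219\right)^{2} = 47961$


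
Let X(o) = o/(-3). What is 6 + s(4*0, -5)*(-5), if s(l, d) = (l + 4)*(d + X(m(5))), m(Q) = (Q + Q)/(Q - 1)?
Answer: 368/3 ≈ 122.67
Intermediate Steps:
m(Q) = 2*Q/(-1 + Q) (m(Q) = (2*Q)/(-1 + Q) = 2*Q/(-1 + Q))
X(o) = -o/3 (X(o) = o*(-1/3) = -o/3)
s(l, d) = (4 + l)*(-5/6 + d) (s(l, d) = (l + 4)*(d - 2*5/(3*(-1 + 5))) = (4 + l)*(d - 2*5/(3*4)) = (4 + l)*(d - 1/3*5/2) = (4 + l)*(d - 5/6) = (4 + l)*(-5/6 + d))
6 + s(4*0, -5)*(-5) = 6 + (-10/3 + 4*(-5) - 10*0/3 - 20*0)*(-5) = 6 + (-10/3 - 20 - 5/6*0 - 5*0)*(-5) = 6 + (-10/3 - 20 + 0 + 0)*(-5) = 6 - 70/3*(-5) = 6 + 350/3 = 368/3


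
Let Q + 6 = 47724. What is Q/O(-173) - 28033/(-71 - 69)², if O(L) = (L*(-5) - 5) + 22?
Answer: 147481/2800 ≈ 52.672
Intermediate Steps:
Q = 47718 (Q = -6 + 47724 = 47718)
O(L) = 17 - 5*L (O(L) = (-5*L - 5) + 22 = (-5 - 5*L) + 22 = 17 - 5*L)
Q/O(-173) - 28033/(-71 - 69)² = 47718/(17 - 5*(-173)) - 28033/(-71 - 69)² = 47718/(17 + 865) - 28033/((-140)²) = 47718/882 - 28033/19600 = 47718*(1/882) - 28033*1/19600 = 2651/49 - 28033/19600 = 147481/2800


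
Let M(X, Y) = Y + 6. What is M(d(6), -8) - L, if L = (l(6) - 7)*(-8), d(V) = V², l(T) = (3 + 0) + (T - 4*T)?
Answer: -178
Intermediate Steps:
l(T) = 3 - 3*T
L = 176 (L = ((3 - 3*6) - 7)*(-8) = ((3 - 18) - 7)*(-8) = (-15 - 7)*(-8) = -22*(-8) = 176)
M(X, Y) = 6 + Y
M(d(6), -8) - L = (6 - 8) - 1*176 = -2 - 176 = -178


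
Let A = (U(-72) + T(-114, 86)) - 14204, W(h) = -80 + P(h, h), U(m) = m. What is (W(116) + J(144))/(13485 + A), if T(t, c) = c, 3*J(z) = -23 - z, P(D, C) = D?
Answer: 59/2115 ≈ 0.027896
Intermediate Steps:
J(z) = -23/3 - z/3 (J(z) = (-23 - z)/3 = -23/3 - z/3)
W(h) = -80 + h
A = -14190 (A = (-72 + 86) - 14204 = 14 - 14204 = -14190)
(W(116) + J(144))/(13485 + A) = ((-80 + 116) + (-23/3 - ⅓*144))/(13485 - 14190) = (36 + (-23/3 - 48))/(-705) = (36 - 167/3)*(-1/705) = -59/3*(-1/705) = 59/2115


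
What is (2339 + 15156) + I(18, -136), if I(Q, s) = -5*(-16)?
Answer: 17575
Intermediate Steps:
I(Q, s) = 80
(2339 + 15156) + I(18, -136) = (2339 + 15156) + 80 = 17495 + 80 = 17575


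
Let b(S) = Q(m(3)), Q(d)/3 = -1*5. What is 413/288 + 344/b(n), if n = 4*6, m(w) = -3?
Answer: -30959/1440 ≈ -21.499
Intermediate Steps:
n = 24
Q(d) = -15 (Q(d) = 3*(-1*5) = 3*(-5) = -15)
b(S) = -15
413/288 + 344/b(n) = 413/288 + 344/(-15) = 413*(1/288) + 344*(-1/15) = 413/288 - 344/15 = -30959/1440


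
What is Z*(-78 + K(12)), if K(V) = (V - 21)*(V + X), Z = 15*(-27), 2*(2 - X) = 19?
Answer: 95985/2 ≈ 47993.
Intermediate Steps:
X = -15/2 (X = 2 - ½*19 = 2 - 19/2 = -15/2 ≈ -7.5000)
Z = -405
K(V) = (-21 + V)*(-15/2 + V) (K(V) = (V - 21)*(V - 15/2) = (-21 + V)*(-15/2 + V))
Z*(-78 + K(12)) = -405*(-78 + (315/2 + 12² - 57/2*12)) = -405*(-78 + (315/2 + 144 - 342)) = -405*(-78 - 81/2) = -405*(-237/2) = 95985/2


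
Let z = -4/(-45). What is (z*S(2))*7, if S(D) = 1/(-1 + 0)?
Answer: -28/45 ≈ -0.62222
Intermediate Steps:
S(D) = -1 (S(D) = 1/(-1) = -1)
z = 4/45 (z = -4*(-1/45) = 4/45 ≈ 0.088889)
(z*S(2))*7 = ((4/45)*(-1))*7 = -4/45*7 = -28/45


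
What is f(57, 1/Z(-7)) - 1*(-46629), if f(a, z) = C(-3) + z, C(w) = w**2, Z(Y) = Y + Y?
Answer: 652931/14 ≈ 46638.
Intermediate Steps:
Z(Y) = 2*Y
f(a, z) = 9 + z (f(a, z) = (-3)**2 + z = 9 + z)
f(57, 1/Z(-7)) - 1*(-46629) = (9 + 1/(2*(-7))) - 1*(-46629) = (9 + 1/(-14)) + 46629 = (9 - 1/14) + 46629 = 125/14 + 46629 = 652931/14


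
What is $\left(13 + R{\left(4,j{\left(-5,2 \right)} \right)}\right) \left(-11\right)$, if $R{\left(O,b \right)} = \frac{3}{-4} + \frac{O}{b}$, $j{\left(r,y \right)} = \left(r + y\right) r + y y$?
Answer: $- \frac{10417}{76} \approx -137.07$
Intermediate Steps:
$j{\left(r,y \right)} = y^{2} + r \left(r + y\right)$ ($j{\left(r,y \right)} = r \left(r + y\right) + y^{2} = y^{2} + r \left(r + y\right)$)
$R{\left(O,b \right)} = - \frac{3}{4} + \frac{O}{b}$ ($R{\left(O,b \right)} = 3 \left(- \frac{1}{4}\right) + \frac{O}{b} = - \frac{3}{4} + \frac{O}{b}$)
$\left(13 + R{\left(4,j{\left(-5,2 \right)} \right)}\right) \left(-11\right) = \left(13 - \left(\frac{3}{4} - \frac{4}{\left(-5\right)^{2} + 2^{2} - 10}\right)\right) \left(-11\right) = \left(13 - \left(\frac{3}{4} - \frac{4}{25 + 4 - 10}\right)\right) \left(-11\right) = \left(13 - \left(\frac{3}{4} - \frac{4}{19}\right)\right) \left(-11\right) = \left(13 + \left(- \frac{3}{4} + 4 \cdot \frac{1}{19}\right)\right) \left(-11\right) = \left(13 + \left(- \frac{3}{4} + \frac{4}{19}\right)\right) \left(-11\right) = \left(13 - \frac{41}{76}\right) \left(-11\right) = \frac{947}{76} \left(-11\right) = - \frac{10417}{76}$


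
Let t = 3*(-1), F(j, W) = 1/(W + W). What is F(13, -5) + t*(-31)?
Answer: 929/10 ≈ 92.900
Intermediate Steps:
F(j, W) = 1/(2*W)
t = -3
F(13, -5) + t*(-31) = (½)/(-5) - 3*(-31) = (½)*(-⅕) + 93 = -⅒ + 93 = 929/10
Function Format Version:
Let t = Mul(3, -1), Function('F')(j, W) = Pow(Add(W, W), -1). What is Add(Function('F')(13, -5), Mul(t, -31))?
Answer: Rational(929, 10) ≈ 92.900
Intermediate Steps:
Function('F')(j, W) = Mul(Rational(1, 2), Pow(W, -1)) (Function('F')(j, W) = Pow(Mul(2, W), -1) = Mul(Rational(1, 2), Pow(W, -1)))
t = -3
Add(Function('F')(13, -5), Mul(t, -31)) = Add(Mul(Rational(1, 2), Pow(-5, -1)), Mul(-3, -31)) = Add(Mul(Rational(1, 2), Rational(-1, 5)), 93) = Add(Rational(-1, 10), 93) = Rational(929, 10)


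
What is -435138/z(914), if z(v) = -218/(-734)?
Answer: -159695646/109 ≈ -1.4651e+6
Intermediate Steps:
z(v) = 109/367 (z(v) = -218*(-1/734) = 109/367)
-435138/z(914) = -435138/109/367 = -435138*367/109 = -159695646/109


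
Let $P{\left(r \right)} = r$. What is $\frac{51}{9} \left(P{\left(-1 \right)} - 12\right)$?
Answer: $- \frac{221}{3} \approx -73.667$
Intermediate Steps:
$\frac{51}{9} \left(P{\left(-1 \right)} - 12\right) = \frac{51}{9} \left(-1 - 12\right) = 51 \cdot \frac{1}{9} \left(-13\right) = \frac{17}{3} \left(-13\right) = - \frac{221}{3}$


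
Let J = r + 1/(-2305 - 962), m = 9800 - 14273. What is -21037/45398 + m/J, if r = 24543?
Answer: -1175101249039/1820050764020 ≈ -0.64564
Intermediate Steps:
m = -4473
J = 80181980/3267 (J = 24543 + 1/(-2305 - 962) = 24543 + 1/(-3267) = 24543 - 1/3267 = 80181980/3267 ≈ 24543.)
-21037/45398 + m/J = -21037/45398 - 4473/80181980/3267 = -21037*1/45398 - 4473*3267/80181980 = -21037/45398 - 14613291/80181980 = -1175101249039/1820050764020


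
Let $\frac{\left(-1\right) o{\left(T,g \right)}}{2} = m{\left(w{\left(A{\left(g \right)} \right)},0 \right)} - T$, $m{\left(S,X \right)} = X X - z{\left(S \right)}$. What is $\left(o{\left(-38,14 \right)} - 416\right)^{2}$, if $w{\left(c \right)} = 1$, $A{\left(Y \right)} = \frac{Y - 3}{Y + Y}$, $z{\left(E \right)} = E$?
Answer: $240100$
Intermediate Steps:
$A{\left(Y \right)} = \frac{-3 + Y}{2 Y}$
$m{\left(S,X \right)} = X^{2} - S$ ($m{\left(S,X \right)} = X X - S = X^{2} - S$)
$o{\left(T,g \right)} = 2 + 2 T$ ($o{\left(T,g \right)} = - 2 \left(\left(0^{2} - 1\right) - T\right) = - 2 \left(\left(0 - 1\right) - T\right) = - 2 \left(-1 - T\right) = 2 + 2 T$)
$\left(o{\left(-38,14 \right)} - 416\right)^{2} = \left(\left(2 + 2 \left(-38\right)\right) - 416\right)^{2} = \left(\left(2 - 76\right) - 416\right)^{2} = \left(-74 - 416\right)^{2} = \left(-490\right)^{2} = 240100$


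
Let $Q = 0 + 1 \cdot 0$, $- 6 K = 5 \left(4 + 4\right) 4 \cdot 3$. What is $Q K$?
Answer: $0$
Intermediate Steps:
$K = -80$ ($K = - \frac{5 \left(4 + 4\right) 4 \cdot 3}{6} = - \frac{5 \cdot 8 \cdot 4 \cdot 3}{6} = - \frac{40 \cdot 4 \cdot 3}{6} = - \frac{160 \cdot 3}{6} = \left(- \frac{1}{6}\right) 480 = -80$)
$Q = 0$ ($Q = 0 + 0 = 0$)
$Q K = 0 \left(-80\right) = 0$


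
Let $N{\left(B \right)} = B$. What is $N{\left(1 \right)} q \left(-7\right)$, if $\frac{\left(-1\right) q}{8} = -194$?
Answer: $-10864$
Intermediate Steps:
$q = 1552$ ($q = \left(-8\right) \left(-194\right) = 1552$)
$N{\left(1 \right)} q \left(-7\right) = 1 \cdot 1552 \left(-7\right) = 1552 \left(-7\right) = -10864$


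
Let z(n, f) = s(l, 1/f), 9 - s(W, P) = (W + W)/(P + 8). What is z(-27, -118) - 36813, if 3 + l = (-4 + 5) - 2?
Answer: -34705228/943 ≈ -36803.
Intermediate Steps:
l = -4 (l = -3 + ((-4 + 5) - 2) = -3 + (1 - 2) = -3 - 1 = -4)
s(W, P) = 9 - 2*W/(8 + P) (s(W, P) = 9 - (W + W)/(P + 8) = 9 - 2*W/(8 + P))
z(n, f) = (80 + 9/f)/(8 + 1/f) (z(n, f) = (72 - 2*(-4) + 9/f)/(8 + 1/f) = (72 + 8 + 9/f)/(8 + 1/f) = (80 + 9/f)/(8 + 1/f))
z(-27, -118) - 36813 = (9 + 80*(-118))/(1 + 8*(-118)) - 36813 = (9 - 9440)/(1 - 944) - 36813 = -9431/(-943) - 36813 = -1/943*(-9431) - 36813 = 9431/943 - 36813 = -34705228/943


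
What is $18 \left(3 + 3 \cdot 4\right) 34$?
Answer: $9180$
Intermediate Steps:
$18 \left(3 + 3 \cdot 4\right) 34 = 18 \left(3 + 12\right) 34 = 18 \cdot 15 \cdot 34 = 270 \cdot 34 = 9180$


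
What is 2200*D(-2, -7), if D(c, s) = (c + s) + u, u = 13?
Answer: 8800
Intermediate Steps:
D(c, s) = 13 + c + s (D(c, s) = (c + s) + 13 = 13 + c + s)
2200*D(-2, -7) = 2200*(13 - 2 - 7) = 2200*4 = 8800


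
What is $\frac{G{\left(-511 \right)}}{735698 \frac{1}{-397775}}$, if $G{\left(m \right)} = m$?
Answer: $\frac{203263025}{735698} \approx 276.29$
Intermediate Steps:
$\frac{G{\left(-511 \right)}}{735698 \frac{1}{-397775}} = - \frac{511}{735698 \frac{1}{-397775}} = - \frac{511}{735698 \left(- \frac{1}{397775}\right)} = - \frac{511}{- \frac{735698}{397775}} = \left(-511\right) \left(- \frac{397775}{735698}\right) = \frac{203263025}{735698}$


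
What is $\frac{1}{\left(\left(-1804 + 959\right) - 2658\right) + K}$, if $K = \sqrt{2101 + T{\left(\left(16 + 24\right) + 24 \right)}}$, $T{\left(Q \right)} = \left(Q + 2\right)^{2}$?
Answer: $- \frac{3503}{12264552} - \frac{\sqrt{6457}}{12264552} \approx -0.00029217$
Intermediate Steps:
$T{\left(Q \right)} = \left(2 + Q\right)^{2}$
$K = \sqrt{6457}$ ($K = \sqrt{2101 + \left(2 + \left(\left(16 + 24\right) + 24\right)\right)^{2}} = \sqrt{2101 + \left(2 + \left(40 + 24\right)\right)^{2}} = \sqrt{2101 + \left(2 + 64\right)^{2}} = \sqrt{2101 + 66^{2}} = \sqrt{2101 + 4356} = \sqrt{6457} \approx 80.355$)
$\frac{1}{\left(\left(-1804 + 959\right) - 2658\right) + K} = \frac{1}{\left(\left(-1804 + 959\right) - 2658\right) + \sqrt{6457}} = \frac{1}{\left(-845 - 2658\right) + \sqrt{6457}} = \frac{1}{-3503 + \sqrt{6457}}$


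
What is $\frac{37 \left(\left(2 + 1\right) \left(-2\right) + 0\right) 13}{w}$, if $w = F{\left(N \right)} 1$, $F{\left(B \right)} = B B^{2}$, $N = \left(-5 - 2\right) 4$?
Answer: $\frac{1443}{10976} \approx 0.13147$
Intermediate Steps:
$N = -28$ ($N = \left(-7\right) 4 = -28$)
$F{\left(B \right)} = B^{3}$
$w = -21952$ ($w = \left(-28\right)^{3} \cdot 1 = \left(-21952\right) 1 = -21952$)
$\frac{37 \left(\left(2 + 1\right) \left(-2\right) + 0\right) 13}{w} = \frac{37 \left(\left(2 + 1\right) \left(-2\right) + 0\right) 13}{-21952} = 37 \left(3 \left(-2\right) + 0\right) 13 \left(- \frac{1}{21952}\right) = 37 \left(-6 + 0\right) 13 \left(- \frac{1}{21952}\right) = 37 \left(-6\right) 13 \left(- \frac{1}{21952}\right) = \left(-222\right) 13 \left(- \frac{1}{21952}\right) = \left(-2886\right) \left(- \frac{1}{21952}\right) = \frac{1443}{10976}$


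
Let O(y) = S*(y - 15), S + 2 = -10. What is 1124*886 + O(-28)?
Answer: 996380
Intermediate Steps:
S = -12 (S = -2 - 10 = -12)
O(y) = 180 - 12*y (O(y) = -12*(y - 15) = -12*(-15 + y) = 180 - 12*y)
1124*886 + O(-28) = 1124*886 + (180 - 12*(-28)) = 995864 + (180 + 336) = 995864 + 516 = 996380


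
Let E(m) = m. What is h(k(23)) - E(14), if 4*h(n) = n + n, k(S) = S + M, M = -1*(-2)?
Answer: -3/2 ≈ -1.5000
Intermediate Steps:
M = 2
k(S) = 2 + S (k(S) = S + 2 = 2 + S)
h(n) = n/2 (h(n) = (n + n)/4 = (2*n)/4 = n/2)
h(k(23)) - E(14) = (2 + 23)/2 - 1*14 = (½)*25 - 14 = 25/2 - 14 = -3/2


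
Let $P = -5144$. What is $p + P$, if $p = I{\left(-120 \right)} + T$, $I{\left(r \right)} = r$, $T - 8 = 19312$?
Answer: $14056$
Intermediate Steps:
$T = 19320$ ($T = 8 + 19312 = 19320$)
$p = 19200$ ($p = -120 + 19320 = 19200$)
$p + P = 19200 - 5144 = 14056$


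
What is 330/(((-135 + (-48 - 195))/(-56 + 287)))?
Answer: -605/3 ≈ -201.67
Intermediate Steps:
330/(((-135 + (-48 - 195))/(-56 + 287))) = 330/(((-135 - 243)/231)) = 330/((-378*1/231)) = 330/(-18/11) = 330*(-11/18) = -605/3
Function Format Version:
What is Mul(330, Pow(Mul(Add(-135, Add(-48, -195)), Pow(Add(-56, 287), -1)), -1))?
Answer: Rational(-605, 3) ≈ -201.67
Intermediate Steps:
Mul(330, Pow(Mul(Add(-135, Add(-48, -195)), Pow(Add(-56, 287), -1)), -1)) = Mul(330, Pow(Mul(Add(-135, -243), Pow(231, -1)), -1)) = Mul(330, Pow(Mul(-378, Rational(1, 231)), -1)) = Mul(330, Pow(Rational(-18, 11), -1)) = Mul(330, Rational(-11, 18)) = Rational(-605, 3)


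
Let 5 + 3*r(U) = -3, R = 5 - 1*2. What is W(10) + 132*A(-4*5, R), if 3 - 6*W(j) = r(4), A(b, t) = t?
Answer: 7145/18 ≈ 396.94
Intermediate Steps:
R = 3 (R = 5 - 2 = 3)
r(U) = -8/3 (r(U) = -5/3 + (⅓)*(-3) = -5/3 - 1 = -8/3)
W(j) = 17/18 (W(j) = ½ - ⅙*(-8/3) = ½ + 4/9 = 17/18)
W(10) + 132*A(-4*5, R) = 17/18 + 132*3 = 17/18 + 396 = 7145/18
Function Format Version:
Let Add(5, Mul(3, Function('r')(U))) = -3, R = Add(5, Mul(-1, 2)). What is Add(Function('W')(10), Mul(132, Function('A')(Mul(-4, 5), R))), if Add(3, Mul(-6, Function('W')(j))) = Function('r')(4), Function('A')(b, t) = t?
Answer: Rational(7145, 18) ≈ 396.94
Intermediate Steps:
R = 3 (R = Add(5, -2) = 3)
Function('r')(U) = Rational(-8, 3) (Function('r')(U) = Add(Rational(-5, 3), Mul(Rational(1, 3), -3)) = Add(Rational(-5, 3), -1) = Rational(-8, 3))
Function('W')(j) = Rational(17, 18) (Function('W')(j) = Add(Rational(1, 2), Mul(Rational(-1, 6), Rational(-8, 3))) = Add(Rational(1, 2), Rational(4, 9)) = Rational(17, 18))
Add(Function('W')(10), Mul(132, Function('A')(Mul(-4, 5), R))) = Add(Rational(17, 18), Mul(132, 3)) = Add(Rational(17, 18), 396) = Rational(7145, 18)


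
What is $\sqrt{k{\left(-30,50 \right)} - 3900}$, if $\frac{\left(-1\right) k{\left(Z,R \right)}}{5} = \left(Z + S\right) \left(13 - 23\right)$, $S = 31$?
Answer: $5 i \sqrt{154} \approx 62.048 i$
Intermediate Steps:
$k{\left(Z,R \right)} = 1550 + 50 Z$ ($k{\left(Z,R \right)} = - 5 \left(Z + 31\right) \left(13 - 23\right) = - 5 \left(31 + Z\right) \left(-10\right) = - 5 \left(-310 - 10 Z\right) = 1550 + 50 Z$)
$\sqrt{k{\left(-30,50 \right)} - 3900} = \sqrt{\left(1550 + 50 \left(-30\right)\right) - 3900} = \sqrt{\left(1550 - 1500\right) - 3900} = \sqrt{50 - 3900} = \sqrt{-3850} = 5 i \sqrt{154}$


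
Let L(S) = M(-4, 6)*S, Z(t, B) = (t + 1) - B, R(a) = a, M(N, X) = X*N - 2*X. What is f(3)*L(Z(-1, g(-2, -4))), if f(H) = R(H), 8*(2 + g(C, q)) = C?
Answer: -243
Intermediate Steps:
g(C, q) = -2 + C/8
M(N, X) = -2*X + N*X (M(N, X) = N*X - 2*X = -2*X + N*X)
f(H) = H
Z(t, B) = 1 + t - B (Z(t, B) = (1 + t) - B = 1 + t - B)
L(S) = -36*S (L(S) = (6*(-2 - 4))*S = (6*(-6))*S = -36*S)
f(3)*L(Z(-1, g(-2, -4))) = 3*(-36*(1 - 1 - (-2 + (⅛)*(-2)))) = 3*(-36*(1 - 1 - (-2 - ¼))) = 3*(-36*(1 - 1 - 1*(-9/4))) = 3*(-36*(1 - 1 + 9/4)) = 3*(-36*9/4) = 3*(-81) = -243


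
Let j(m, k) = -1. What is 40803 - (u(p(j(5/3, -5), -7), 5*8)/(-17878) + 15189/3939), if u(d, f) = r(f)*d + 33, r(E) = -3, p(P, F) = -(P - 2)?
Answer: 478855773920/11736907 ≈ 40799.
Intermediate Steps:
p(P, F) = 2 - P (p(P, F) = -(-2 + P) = 2 - P)
u(d, f) = 33 - 3*d (u(d, f) = -3*d + 33 = 33 - 3*d)
40803 - (u(p(j(5/3, -5), -7), 5*8)/(-17878) + 15189/3939) = 40803 - ((33 - 3*(2 - 1*(-1)))/(-17878) + 15189/3939) = 40803 - ((33 - 3*(2 + 1))*(-1/17878) + 15189*(1/3939)) = 40803 - ((33 - 3*3)*(-1/17878) + 5063/1313) = 40803 - ((33 - 9)*(-1/17878) + 5063/1313) = 40803 - (24*(-1/17878) + 5063/1313) = 40803 - (-12/8939 + 5063/1313) = 40803 - 1*45242401/11736907 = 40803 - 45242401/11736907 = 478855773920/11736907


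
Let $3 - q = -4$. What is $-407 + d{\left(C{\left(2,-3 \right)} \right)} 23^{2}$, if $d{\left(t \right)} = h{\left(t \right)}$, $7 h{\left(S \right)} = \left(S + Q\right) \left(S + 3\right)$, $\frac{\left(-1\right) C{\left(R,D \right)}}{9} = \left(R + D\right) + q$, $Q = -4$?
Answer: $\frac{1561933}{7} \approx 2.2313 \cdot 10^{5}$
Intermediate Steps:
$q = 7$ ($q = 3 - -4 = 3 + 4 = 7$)
$C{\left(R,D \right)} = -63 - 9 D - 9 R$ ($C{\left(R,D \right)} = - 9 \left(\left(R + D\right) + 7\right) = - 9 \left(\left(D + R\right) + 7\right) = - 9 \left(7 + D + R\right) = -63 - 9 D - 9 R$)
$h{\left(S \right)} = \frac{\left(-4 + S\right) \left(3 + S\right)}{7}$ ($h{\left(S \right)} = \frac{\left(S - 4\right) \left(S + 3\right)}{7} = \frac{\left(-4 + S\right) \left(3 + S\right)}{7}$)
$d{\left(t \right)} = - \frac{12}{7} - \frac{t}{7} + \frac{t^{2}}{7}$
$-407 + d{\left(C{\left(2,-3 \right)} \right)} 23^{2} = -407 + \left(- \frac{12}{7} - \frac{-63 - -27 - 18}{7} + \frac{\left(-63 - -27 - 18\right)^{2}}{7}\right) 23^{2} = -407 + \left(- \frac{12}{7} - \frac{-63 + 27 - 18}{7} + \frac{\left(-63 + 27 - 18\right)^{2}}{7}\right) 529 = -407 + \left(- \frac{12}{7} - - \frac{54}{7} + \frac{\left(-54\right)^{2}}{7}\right) 529 = -407 + \left(- \frac{12}{7} + \frac{54}{7} + \frac{1}{7} \cdot 2916\right) 529 = -407 + \left(- \frac{12}{7} + \frac{54}{7} + \frac{2916}{7}\right) 529 = -407 + \frac{2958}{7} \cdot 529 = -407 + \frac{1564782}{7} = \frac{1561933}{7}$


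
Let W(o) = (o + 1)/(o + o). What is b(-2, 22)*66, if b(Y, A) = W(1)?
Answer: 66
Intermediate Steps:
W(o) = (1 + o)/(2*o) (W(o) = (1 + o)/((2*o)) = (1 + o)*(1/(2*o)) = (1 + o)/(2*o))
b(Y, A) = 1 (b(Y, A) = (½)*(1 + 1)/1 = (½)*1*2 = 1)
b(-2, 22)*66 = 1*66 = 66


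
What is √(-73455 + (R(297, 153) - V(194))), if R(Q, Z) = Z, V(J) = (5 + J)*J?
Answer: 2*I*√27977 ≈ 334.53*I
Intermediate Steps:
V(J) = J*(5 + J)
√(-73455 + (R(297, 153) - V(194))) = √(-73455 + (153 - 194*(5 + 194))) = √(-73455 + (153 - 194*199)) = √(-73455 + (153 - 1*38606)) = √(-73455 + (153 - 38606)) = √(-73455 - 38453) = √(-111908) = 2*I*√27977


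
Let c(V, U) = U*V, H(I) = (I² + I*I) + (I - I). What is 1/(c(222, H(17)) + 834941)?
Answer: 1/963257 ≈ 1.0381e-6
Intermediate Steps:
H(I) = 2*I² (H(I) = (I² + I²) + 0 = 2*I² + 0 = 2*I²)
1/(c(222, H(17)) + 834941) = 1/((2*17²)*222 + 834941) = 1/((2*289)*222 + 834941) = 1/(578*222 + 834941) = 1/(128316 + 834941) = 1/963257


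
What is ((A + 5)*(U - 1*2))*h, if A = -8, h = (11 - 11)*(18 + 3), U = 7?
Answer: 0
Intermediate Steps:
h = 0 (h = 0*21 = 0)
((A + 5)*(U - 1*2))*h = ((-8 + 5)*(7 - 1*2))*0 = -3*(7 - 2)*0 = -3*5*0 = -15*0 = 0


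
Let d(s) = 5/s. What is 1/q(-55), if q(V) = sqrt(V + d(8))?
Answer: -2*I*sqrt(870)/435 ≈ -0.13561*I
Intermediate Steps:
q(V) = sqrt(5/8 + V) (q(V) = sqrt(V + 5/8) = sqrt(5/8 + V))
1/q(-55) = 1/(sqrt(10 + 16*(-55))/4) = 1/(sqrt(10 - 880)/4) = 1/(sqrt(-870)/4) = 1/((I*sqrt(870))/4) = 1/(I*sqrt(870)/4) = -2*I*sqrt(870)/435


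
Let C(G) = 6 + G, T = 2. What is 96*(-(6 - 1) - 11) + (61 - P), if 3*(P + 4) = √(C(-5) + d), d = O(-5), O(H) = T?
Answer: -1471 - √3/3 ≈ -1471.6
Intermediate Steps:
O(H) = 2
d = 2
P = -4 + √3/3 (P = -4 + √((6 - 5) + 2)/3 = -4 + √(1 + 2)/3 = -4 + √3/3 ≈ -3.4226)
96*(-(6 - 1) - 11) + (61 - P) = 96*(-(6 - 1) - 11) + (61 - (-4 + √3/3)) = 96*(-1*5 - 11) + (61 + (4 - √3/3)) = 96*(-5 - 11) + (65 - √3/3) = 96*(-16) + (65 - √3/3) = -1536 + (65 - √3/3) = -1471 - √3/3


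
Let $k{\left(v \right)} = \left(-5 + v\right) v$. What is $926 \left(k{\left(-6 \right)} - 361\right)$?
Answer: $-273170$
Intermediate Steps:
$k{\left(v \right)} = v \left(-5 + v\right)$
$926 \left(k{\left(-6 \right)} - 361\right) = 926 \left(- 6 \left(-5 - 6\right) - 361\right) = 926 \left(\left(-6\right) \left(-11\right) - 361\right) = 926 \left(66 - 361\right) = 926 \left(-295\right) = -273170$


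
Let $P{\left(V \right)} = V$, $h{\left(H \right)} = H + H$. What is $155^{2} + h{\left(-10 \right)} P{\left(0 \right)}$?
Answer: $24025$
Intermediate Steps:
$h{\left(H \right)} = 2 H$
$155^{2} + h{\left(-10 \right)} P{\left(0 \right)} = 155^{2} + 2 \left(-10\right) 0 = 24025 - 0 = 24025 + 0 = 24025$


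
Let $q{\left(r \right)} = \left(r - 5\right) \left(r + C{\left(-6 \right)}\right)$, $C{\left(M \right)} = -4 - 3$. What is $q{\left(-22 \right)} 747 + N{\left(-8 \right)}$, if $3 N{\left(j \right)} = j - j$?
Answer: $584901$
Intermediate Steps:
$C{\left(M \right)} = -7$ ($C{\left(M \right)} = -4 - 3 = -7$)
$N{\left(j \right)} = 0$ ($N{\left(j \right)} = \frac{j - j}{3} = \frac{1}{3} \cdot 0 = 0$)
$q{\left(r \right)} = \left(-7 + r\right) \left(-5 + r\right)$ ($q{\left(r \right)} = \left(r - 5\right) \left(r - 7\right) = \left(-5 + r\right) \left(-7 + r\right) = \left(-7 + r\right) \left(-5 + r\right)$)
$q{\left(-22 \right)} 747 + N{\left(-8 \right)} = \left(35 + \left(-22\right)^{2} - -264\right) 747 + 0 = \left(35 + 484 + 264\right) 747 + 0 = 783 \cdot 747 + 0 = 584901 + 0 = 584901$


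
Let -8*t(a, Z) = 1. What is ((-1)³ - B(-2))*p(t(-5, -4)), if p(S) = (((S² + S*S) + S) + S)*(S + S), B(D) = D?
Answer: 7/128 ≈ 0.054688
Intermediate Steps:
t(a, Z) = -⅛ (t(a, Z) = -⅛*1 = -⅛)
p(S) = 2*S*(2*S + 2*S²) (p(S) = (((S² + S²) + S) + S)*(2*S) = ((2*S² + S) + S)*(2*S) = ((S + 2*S²) + S)*(2*S) = (2*S + 2*S²)*(2*S) = 2*S*(2*S + 2*S²))
((-1)³ - B(-2))*p(t(-5, -4)) = ((-1)³ - 1*(-2))*(4*(-⅛)²*(1 - ⅛)) = (-1 + 2)*(4*(1/64)*(7/8)) = 1*(7/128) = 7/128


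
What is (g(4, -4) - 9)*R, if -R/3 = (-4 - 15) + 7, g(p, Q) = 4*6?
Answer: 540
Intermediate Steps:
g(p, Q) = 24
R = 36 (R = -3*((-4 - 15) + 7) = -3*(-19 + 7) = -3*(-12) = 36)
(g(4, -4) - 9)*R = (24 - 9)*36 = 15*36 = 540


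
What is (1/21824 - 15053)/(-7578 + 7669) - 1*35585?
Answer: -10142822473/283712 ≈ -35750.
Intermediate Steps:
(1/21824 - 15053)/(-7578 + 7669) - 1*35585 = (1/21824 - 15053)/91 - 35585 = -328516671/21824*1/91 - 35585 = -46930953/283712 - 35585 = -10142822473/283712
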